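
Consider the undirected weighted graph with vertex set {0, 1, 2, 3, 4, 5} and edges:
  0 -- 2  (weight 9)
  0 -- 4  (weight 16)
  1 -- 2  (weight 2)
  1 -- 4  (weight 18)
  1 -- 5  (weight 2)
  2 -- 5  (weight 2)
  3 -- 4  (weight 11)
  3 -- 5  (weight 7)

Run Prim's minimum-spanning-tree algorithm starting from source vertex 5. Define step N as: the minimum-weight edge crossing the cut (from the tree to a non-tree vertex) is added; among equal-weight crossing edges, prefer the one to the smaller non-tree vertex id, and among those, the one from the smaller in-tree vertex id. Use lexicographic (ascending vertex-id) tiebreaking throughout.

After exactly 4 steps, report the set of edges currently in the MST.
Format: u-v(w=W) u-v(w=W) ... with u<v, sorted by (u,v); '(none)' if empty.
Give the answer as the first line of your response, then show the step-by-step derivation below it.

0-2(w=9) 1-2(w=2) 1-5(w=2) 3-5(w=7)

step 1: add edge 1-5 (w=2); MST = {1-5(w=2)}
step 2: add edge 1-2 (w=2); MST = {1-2(w=2) 1-5(w=2)}
step 3: add edge 3-5 (w=7); MST = {1-2(w=2) 1-5(w=2) 3-5(w=7)}
step 4: add edge 0-2 (w=9); MST = {0-2(w=9) 1-2(w=2) 1-5(w=2) 3-5(w=7)}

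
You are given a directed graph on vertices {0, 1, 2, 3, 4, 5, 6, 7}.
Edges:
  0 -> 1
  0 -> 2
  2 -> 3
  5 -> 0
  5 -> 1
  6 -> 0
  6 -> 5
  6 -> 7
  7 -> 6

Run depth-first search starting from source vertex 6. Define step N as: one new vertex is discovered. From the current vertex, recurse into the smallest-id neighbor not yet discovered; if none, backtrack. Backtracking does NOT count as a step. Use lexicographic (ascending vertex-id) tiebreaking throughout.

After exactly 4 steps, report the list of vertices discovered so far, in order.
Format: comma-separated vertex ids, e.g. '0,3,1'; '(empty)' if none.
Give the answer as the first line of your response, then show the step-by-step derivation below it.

6,0,1,2

step 1: discover 6; path=6; order=6
step 2: discover 0; path=6>0; order=6,0
step 3: discover 1; path=6>0>1; order=6,0,1
step 4: discover 2; path=6>0>2; order=6,0,1,2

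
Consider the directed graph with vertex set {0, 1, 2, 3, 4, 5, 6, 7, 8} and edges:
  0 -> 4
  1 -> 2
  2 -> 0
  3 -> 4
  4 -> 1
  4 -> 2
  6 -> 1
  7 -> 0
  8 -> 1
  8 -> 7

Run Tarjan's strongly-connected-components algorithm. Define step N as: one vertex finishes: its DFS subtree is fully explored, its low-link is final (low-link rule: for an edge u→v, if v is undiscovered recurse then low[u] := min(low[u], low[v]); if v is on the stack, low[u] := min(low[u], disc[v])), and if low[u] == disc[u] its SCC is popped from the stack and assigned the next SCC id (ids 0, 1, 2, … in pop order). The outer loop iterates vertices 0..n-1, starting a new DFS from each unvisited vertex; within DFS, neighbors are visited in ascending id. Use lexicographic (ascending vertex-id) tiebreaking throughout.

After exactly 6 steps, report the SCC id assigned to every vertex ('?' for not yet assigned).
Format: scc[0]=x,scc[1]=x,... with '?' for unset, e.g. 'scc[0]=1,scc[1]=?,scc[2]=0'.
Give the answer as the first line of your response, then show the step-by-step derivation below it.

scc[0]=0,scc[1]=0,scc[2]=0,scc[3]=1,scc[4]=0,scc[5]=2,scc[6]=?,scc[7]=?,scc[8]=?

step 1: low=(low[0]=0,low[1]=2,low[2]=0,low[3]=?,low[4]=1,low[5]=?,low[6]=?,low[7]=?,low[8]=?); scc=(scc[0]=?,scc[1]=?,scc[2]=?,scc[3]=?,scc[4]=?,scc[5]=?,scc[6]=?,scc[7]=?,scc[8]=?)
step 2: low=(low[0]=0,low[1]=0,low[2]=0,low[3]=?,low[4]=1,low[5]=?,low[6]=?,low[7]=?,low[8]=?); scc=(scc[0]=?,scc[1]=?,scc[2]=?,scc[3]=?,scc[4]=?,scc[5]=?,scc[6]=?,scc[7]=?,scc[8]=?)
step 3: low=(low[0]=0,low[1]=0,low[2]=0,low[3]=?,low[4]=0,low[5]=?,low[6]=?,low[7]=?,low[8]=?); scc=(scc[0]=?,scc[1]=?,scc[2]=?,scc[3]=?,scc[4]=?,scc[5]=?,scc[6]=?,scc[7]=?,scc[8]=?)
step 4: low=(low[0]=0,low[1]=0,low[2]=0,low[3]=?,low[4]=0,low[5]=?,low[6]=?,low[7]=?,low[8]=?); scc=(scc[0]=0,scc[1]=0,scc[2]=0,scc[3]=?,scc[4]=0,scc[5]=?,scc[6]=?,scc[7]=?,scc[8]=?)
step 5: low=(low[0]=0,low[1]=0,low[2]=0,low[3]=4,low[4]=0,low[5]=?,low[6]=?,low[7]=?,low[8]=?); scc=(scc[0]=0,scc[1]=0,scc[2]=0,scc[3]=1,scc[4]=0,scc[5]=?,scc[6]=?,scc[7]=?,scc[8]=?)
step 6: low=(low[0]=0,low[1]=0,low[2]=0,low[3]=4,low[4]=0,low[5]=5,low[6]=?,low[7]=?,low[8]=?); scc=(scc[0]=0,scc[1]=0,scc[2]=0,scc[3]=1,scc[4]=0,scc[5]=2,scc[6]=?,scc[7]=?,scc[8]=?)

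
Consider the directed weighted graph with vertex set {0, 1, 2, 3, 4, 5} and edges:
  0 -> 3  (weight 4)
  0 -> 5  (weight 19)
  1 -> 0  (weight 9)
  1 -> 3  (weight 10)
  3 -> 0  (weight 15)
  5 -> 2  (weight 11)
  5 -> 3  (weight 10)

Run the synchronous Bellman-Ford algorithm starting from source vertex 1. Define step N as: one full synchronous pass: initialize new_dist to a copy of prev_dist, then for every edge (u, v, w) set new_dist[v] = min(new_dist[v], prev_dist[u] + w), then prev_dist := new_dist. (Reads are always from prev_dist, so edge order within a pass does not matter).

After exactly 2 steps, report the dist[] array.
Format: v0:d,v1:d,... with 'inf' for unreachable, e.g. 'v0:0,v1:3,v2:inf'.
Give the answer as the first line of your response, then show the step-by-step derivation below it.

v0:9,v1:0,v2:inf,v3:10,v4:inf,v5:28

step 1: dist = v0:9,v1:0,v2:inf,v3:10,v4:inf,v5:inf
step 2: dist = v0:9,v1:0,v2:inf,v3:10,v4:inf,v5:28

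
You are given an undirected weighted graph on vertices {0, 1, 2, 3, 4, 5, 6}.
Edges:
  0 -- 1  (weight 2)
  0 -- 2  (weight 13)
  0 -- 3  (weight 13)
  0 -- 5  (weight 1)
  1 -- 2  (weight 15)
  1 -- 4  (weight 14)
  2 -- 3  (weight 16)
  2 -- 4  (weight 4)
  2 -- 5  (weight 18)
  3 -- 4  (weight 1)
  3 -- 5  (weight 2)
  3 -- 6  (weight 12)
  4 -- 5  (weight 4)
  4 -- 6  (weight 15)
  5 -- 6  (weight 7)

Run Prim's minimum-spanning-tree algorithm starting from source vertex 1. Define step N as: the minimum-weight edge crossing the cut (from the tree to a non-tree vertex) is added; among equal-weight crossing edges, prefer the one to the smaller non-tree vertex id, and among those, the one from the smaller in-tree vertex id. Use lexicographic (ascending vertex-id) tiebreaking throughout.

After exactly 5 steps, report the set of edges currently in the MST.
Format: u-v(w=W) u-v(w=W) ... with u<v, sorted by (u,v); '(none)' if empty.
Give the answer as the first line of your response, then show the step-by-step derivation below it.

0-1(w=2) 0-5(w=1) 2-4(w=4) 3-4(w=1) 3-5(w=2)

step 1: add edge 0-1 (w=2); MST = {0-1(w=2)}
step 2: add edge 0-5 (w=1); MST = {0-1(w=2) 0-5(w=1)}
step 3: add edge 3-5 (w=2); MST = {0-1(w=2) 0-5(w=1) 3-5(w=2)}
step 4: add edge 3-4 (w=1); MST = {0-1(w=2) 0-5(w=1) 3-4(w=1) 3-5(w=2)}
step 5: add edge 2-4 (w=4); MST = {0-1(w=2) 0-5(w=1) 2-4(w=4) 3-4(w=1) 3-5(w=2)}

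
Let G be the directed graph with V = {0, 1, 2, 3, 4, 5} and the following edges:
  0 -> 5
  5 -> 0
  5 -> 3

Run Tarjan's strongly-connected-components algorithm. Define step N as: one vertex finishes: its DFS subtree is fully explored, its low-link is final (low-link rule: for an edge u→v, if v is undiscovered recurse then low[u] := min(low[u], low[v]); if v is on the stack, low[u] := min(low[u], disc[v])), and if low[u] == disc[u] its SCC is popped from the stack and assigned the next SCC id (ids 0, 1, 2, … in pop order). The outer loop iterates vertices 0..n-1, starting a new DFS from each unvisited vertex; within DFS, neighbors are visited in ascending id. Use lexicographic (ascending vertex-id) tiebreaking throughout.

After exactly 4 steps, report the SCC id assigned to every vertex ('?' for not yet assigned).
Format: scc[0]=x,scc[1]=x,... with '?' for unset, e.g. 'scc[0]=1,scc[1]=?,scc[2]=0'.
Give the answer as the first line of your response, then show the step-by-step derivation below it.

scc[0]=1,scc[1]=2,scc[2]=?,scc[3]=0,scc[4]=?,scc[5]=1

step 1: low=(low[0]=0,low[1]=?,low[2]=?,low[3]=2,low[4]=?,low[5]=0); scc=(scc[0]=?,scc[1]=?,scc[2]=?,scc[3]=0,scc[4]=?,scc[5]=?)
step 2: low=(low[0]=0,low[1]=?,low[2]=?,low[3]=2,low[4]=?,low[5]=0); scc=(scc[0]=?,scc[1]=?,scc[2]=?,scc[3]=0,scc[4]=?,scc[5]=?)
step 3: low=(low[0]=0,low[1]=?,low[2]=?,low[3]=2,low[4]=?,low[5]=0); scc=(scc[0]=1,scc[1]=?,scc[2]=?,scc[3]=0,scc[4]=?,scc[5]=1)
step 4: low=(low[0]=0,low[1]=3,low[2]=?,low[3]=2,low[4]=?,low[5]=0); scc=(scc[0]=1,scc[1]=2,scc[2]=?,scc[3]=0,scc[4]=?,scc[5]=1)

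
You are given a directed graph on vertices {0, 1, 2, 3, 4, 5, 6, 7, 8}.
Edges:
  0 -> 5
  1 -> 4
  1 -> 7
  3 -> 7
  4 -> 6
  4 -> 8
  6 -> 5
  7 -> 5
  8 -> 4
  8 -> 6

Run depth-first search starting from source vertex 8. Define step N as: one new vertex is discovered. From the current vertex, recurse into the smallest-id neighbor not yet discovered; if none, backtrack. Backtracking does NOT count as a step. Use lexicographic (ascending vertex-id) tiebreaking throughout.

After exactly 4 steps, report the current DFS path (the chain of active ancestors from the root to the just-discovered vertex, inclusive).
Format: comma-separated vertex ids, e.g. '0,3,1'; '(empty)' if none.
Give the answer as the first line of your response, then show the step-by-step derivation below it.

8,4,6,5

step 1: discover 8; path=8; order=8
step 2: discover 4; path=8>4; order=8,4
step 3: discover 6; path=8>4>6; order=8,4,6
step 4: discover 5; path=8>4>6>5; order=8,4,6,5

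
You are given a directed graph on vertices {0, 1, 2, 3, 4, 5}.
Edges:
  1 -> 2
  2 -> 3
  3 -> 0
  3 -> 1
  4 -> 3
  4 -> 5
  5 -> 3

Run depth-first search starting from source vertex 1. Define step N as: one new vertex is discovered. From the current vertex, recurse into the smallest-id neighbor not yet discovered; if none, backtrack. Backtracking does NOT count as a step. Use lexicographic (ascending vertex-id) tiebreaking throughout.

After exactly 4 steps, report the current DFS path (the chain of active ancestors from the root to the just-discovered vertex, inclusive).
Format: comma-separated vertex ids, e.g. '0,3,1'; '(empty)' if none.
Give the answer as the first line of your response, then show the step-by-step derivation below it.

1,2,3,0

step 1: discover 1; path=1; order=1
step 2: discover 2; path=1>2; order=1,2
step 3: discover 3; path=1>2>3; order=1,2,3
step 4: discover 0; path=1>2>3>0; order=1,2,3,0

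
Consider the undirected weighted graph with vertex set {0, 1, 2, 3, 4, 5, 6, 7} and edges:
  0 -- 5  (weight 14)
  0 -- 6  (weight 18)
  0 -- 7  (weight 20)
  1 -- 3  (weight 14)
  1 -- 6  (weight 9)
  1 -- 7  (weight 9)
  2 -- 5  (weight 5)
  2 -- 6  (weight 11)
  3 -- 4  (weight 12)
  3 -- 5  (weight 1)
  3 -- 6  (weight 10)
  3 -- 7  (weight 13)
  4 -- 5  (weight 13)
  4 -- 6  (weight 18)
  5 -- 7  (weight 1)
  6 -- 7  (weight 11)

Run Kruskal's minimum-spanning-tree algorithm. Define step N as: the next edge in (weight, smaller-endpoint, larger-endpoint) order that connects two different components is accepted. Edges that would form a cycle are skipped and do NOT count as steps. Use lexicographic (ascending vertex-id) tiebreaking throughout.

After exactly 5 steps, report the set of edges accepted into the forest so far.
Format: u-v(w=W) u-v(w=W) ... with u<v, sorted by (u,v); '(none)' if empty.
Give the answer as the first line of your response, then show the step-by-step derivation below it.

1-6(w=9) 1-7(w=9) 2-5(w=5) 3-5(w=1) 5-7(w=1)

step 1: add edge 3-5 (w=1); MST = {3-5(w=1)}
step 2: add edge 5-7 (w=1); MST = {3-5(w=1) 5-7(w=1)}
step 3: add edge 2-5 (w=5); MST = {2-5(w=5) 3-5(w=1) 5-7(w=1)}
step 4: add edge 1-6 (w=9); MST = {1-6(w=9) 2-5(w=5) 3-5(w=1) 5-7(w=1)}
step 5: add edge 1-7 (w=9); MST = {1-6(w=9) 1-7(w=9) 2-5(w=5) 3-5(w=1) 5-7(w=1)}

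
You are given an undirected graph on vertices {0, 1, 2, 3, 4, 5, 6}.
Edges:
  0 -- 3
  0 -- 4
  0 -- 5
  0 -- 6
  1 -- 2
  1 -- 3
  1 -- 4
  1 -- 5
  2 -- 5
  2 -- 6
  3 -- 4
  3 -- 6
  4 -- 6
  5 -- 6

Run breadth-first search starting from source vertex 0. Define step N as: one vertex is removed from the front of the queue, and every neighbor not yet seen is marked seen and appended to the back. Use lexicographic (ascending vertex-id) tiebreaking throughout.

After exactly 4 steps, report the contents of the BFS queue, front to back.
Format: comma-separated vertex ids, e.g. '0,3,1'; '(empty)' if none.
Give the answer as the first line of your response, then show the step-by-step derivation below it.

6,1,2

step 1: dequeue 0; queue=[3,4,5,6]; order=0
step 2: dequeue 3; queue=[4,5,6,1]; order=0,3
step 3: dequeue 4; queue=[5,6,1]; order=0,3,4
step 4: dequeue 5; queue=[6,1,2]; order=0,3,4,5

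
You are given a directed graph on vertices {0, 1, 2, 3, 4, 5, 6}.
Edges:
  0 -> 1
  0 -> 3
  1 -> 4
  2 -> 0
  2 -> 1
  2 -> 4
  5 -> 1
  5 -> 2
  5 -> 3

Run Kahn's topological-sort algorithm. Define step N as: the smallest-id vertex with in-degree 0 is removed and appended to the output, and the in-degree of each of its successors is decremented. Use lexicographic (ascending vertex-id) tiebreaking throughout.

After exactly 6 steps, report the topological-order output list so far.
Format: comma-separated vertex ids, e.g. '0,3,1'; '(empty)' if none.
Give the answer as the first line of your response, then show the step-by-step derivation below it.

5,2,0,1,3,4

step 1: output 5; order=[5]; indeg=(1,2,0,1,2,0,0)
step 2: output 2; order=[5,2]; indeg=(0,1,0,1,1,0,0)
step 3: output 0; order=[5,2,0]; indeg=(0,0,0,0,1,0,0)
step 4: output 1; order=[5,2,0,1]; indeg=(0,0,0,0,0,0,0)
step 5: output 3; order=[5,2,0,1,3]; indeg=(0,0,0,0,0,0,0)
step 6: output 4; order=[5,2,0,1,3,4]; indeg=(0,0,0,0,0,0,0)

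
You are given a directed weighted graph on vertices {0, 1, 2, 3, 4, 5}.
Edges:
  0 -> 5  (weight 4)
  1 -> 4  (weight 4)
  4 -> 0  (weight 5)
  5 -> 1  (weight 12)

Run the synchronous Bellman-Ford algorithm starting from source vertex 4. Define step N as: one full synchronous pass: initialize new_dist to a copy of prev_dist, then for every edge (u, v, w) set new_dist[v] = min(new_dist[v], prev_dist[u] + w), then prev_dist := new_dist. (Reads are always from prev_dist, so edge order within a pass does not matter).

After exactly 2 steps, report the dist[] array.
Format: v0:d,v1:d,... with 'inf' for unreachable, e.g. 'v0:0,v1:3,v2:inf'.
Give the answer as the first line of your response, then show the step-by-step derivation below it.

v0:5,v1:inf,v2:inf,v3:inf,v4:0,v5:9

step 1: dist = v0:5,v1:inf,v2:inf,v3:inf,v4:0,v5:inf
step 2: dist = v0:5,v1:inf,v2:inf,v3:inf,v4:0,v5:9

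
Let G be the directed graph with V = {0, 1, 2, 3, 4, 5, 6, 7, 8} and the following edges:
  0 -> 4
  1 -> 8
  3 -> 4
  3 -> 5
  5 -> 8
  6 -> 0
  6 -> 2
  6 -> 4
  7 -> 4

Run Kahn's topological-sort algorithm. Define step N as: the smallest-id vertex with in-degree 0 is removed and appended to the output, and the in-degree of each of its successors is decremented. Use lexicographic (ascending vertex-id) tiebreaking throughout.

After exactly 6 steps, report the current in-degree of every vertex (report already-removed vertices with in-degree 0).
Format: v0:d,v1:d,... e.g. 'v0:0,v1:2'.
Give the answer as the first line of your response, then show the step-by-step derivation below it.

v0:0,v1:0,v2:0,v3:0,v4:1,v5:0,v6:0,v7:0,v8:0

step 1: output 1; order=[1]; indeg=(1,0,1,0,4,1,0,0,1)
step 2: output 3; order=[1,3]; indeg=(1,0,1,0,3,0,0,0,1)
step 3: output 5; order=[1,3,5]; indeg=(1,0,1,0,3,0,0,0,0)
step 4: output 6; order=[1,3,5,6]; indeg=(0,0,0,0,2,0,0,0,0)
step 5: output 0; order=[1,3,5,6,0]; indeg=(0,0,0,0,1,0,0,0,0)
step 6: output 2; order=[1,3,5,6,0,2]; indeg=(0,0,0,0,1,0,0,0,0)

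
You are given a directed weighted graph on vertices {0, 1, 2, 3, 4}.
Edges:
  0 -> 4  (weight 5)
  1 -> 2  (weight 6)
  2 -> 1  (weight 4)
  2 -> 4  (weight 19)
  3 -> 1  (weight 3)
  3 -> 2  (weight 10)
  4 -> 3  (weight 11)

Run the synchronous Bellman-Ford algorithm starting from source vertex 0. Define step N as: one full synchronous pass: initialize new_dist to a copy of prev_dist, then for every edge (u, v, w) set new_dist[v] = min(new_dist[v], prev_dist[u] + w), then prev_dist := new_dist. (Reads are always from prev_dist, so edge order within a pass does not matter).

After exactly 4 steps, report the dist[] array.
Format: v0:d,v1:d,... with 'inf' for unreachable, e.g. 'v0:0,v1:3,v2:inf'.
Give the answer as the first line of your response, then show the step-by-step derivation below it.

v0:0,v1:19,v2:25,v3:16,v4:5

step 1: dist = v0:0,v1:inf,v2:inf,v3:inf,v4:5
step 2: dist = v0:0,v1:inf,v2:inf,v3:16,v4:5
step 3: dist = v0:0,v1:19,v2:26,v3:16,v4:5
step 4: dist = v0:0,v1:19,v2:25,v3:16,v4:5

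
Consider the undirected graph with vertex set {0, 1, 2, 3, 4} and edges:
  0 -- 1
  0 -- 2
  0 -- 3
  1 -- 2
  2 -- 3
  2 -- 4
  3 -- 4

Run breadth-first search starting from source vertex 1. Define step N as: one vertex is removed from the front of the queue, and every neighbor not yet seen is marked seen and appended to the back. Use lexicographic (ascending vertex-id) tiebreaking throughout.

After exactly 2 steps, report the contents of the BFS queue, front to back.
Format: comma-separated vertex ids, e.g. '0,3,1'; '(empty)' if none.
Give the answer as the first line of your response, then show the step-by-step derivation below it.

2,3

step 1: dequeue 1; queue=[0,2]; order=1
step 2: dequeue 0; queue=[2,3]; order=1,0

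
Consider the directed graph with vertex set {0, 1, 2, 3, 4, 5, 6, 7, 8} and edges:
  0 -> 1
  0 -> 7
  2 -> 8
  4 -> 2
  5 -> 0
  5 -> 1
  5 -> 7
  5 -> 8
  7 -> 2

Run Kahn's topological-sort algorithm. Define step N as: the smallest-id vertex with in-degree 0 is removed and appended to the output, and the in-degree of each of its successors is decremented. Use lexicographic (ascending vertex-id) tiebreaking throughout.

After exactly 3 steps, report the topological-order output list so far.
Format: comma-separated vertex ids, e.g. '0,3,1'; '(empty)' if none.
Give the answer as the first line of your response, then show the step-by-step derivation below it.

3,4,5

step 1: output 3; order=[3]; indeg=(1,2,2,0,0,0,0,2,2)
step 2: output 4; order=[3,4]; indeg=(1,2,1,0,0,0,0,2,2)
step 3: output 5; order=[3,4,5]; indeg=(0,1,1,0,0,0,0,1,1)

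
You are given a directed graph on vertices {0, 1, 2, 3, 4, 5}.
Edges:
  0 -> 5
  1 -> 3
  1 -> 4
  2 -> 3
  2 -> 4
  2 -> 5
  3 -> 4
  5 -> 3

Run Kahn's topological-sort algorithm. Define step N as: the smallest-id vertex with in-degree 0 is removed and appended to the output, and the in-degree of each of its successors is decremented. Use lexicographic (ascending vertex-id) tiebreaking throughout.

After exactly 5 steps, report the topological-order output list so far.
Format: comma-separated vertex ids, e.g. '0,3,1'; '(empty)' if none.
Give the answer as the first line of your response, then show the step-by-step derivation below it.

0,1,2,5,3

step 1: output 0; order=[0]; indeg=(0,0,0,3,3,1)
step 2: output 1; order=[0,1]; indeg=(0,0,0,2,2,1)
step 3: output 2; order=[0,1,2]; indeg=(0,0,0,1,1,0)
step 4: output 5; order=[0,1,2,5]; indeg=(0,0,0,0,1,0)
step 5: output 3; order=[0,1,2,5,3]; indeg=(0,0,0,0,0,0)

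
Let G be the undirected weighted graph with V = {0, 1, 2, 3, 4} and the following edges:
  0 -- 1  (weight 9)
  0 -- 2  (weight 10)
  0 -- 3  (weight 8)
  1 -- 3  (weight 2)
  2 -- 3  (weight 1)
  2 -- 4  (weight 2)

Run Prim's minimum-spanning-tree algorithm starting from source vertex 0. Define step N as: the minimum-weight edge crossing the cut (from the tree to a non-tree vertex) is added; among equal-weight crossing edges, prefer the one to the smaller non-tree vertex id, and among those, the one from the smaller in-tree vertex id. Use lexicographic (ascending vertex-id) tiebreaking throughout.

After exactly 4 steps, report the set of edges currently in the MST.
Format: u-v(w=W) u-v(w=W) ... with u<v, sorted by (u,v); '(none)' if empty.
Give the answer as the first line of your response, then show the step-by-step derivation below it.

0-3(w=8) 1-3(w=2) 2-3(w=1) 2-4(w=2)

step 1: add edge 0-3 (w=8); MST = {0-3(w=8)}
step 2: add edge 2-3 (w=1); MST = {0-3(w=8) 2-3(w=1)}
step 3: add edge 1-3 (w=2); MST = {0-3(w=8) 1-3(w=2) 2-3(w=1)}
step 4: add edge 2-4 (w=2); MST = {0-3(w=8) 1-3(w=2) 2-3(w=1) 2-4(w=2)}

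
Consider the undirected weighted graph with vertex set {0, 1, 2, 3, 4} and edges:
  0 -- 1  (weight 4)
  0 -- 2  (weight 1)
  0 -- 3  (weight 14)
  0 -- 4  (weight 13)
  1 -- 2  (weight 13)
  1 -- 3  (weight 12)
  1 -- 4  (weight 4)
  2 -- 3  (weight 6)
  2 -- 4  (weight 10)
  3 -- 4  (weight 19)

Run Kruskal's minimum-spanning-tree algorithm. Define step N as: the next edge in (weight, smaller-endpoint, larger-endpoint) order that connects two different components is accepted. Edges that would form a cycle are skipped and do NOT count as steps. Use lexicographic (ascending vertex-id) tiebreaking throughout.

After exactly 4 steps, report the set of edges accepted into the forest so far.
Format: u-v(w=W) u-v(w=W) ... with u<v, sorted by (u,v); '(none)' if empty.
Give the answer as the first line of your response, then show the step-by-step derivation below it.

0-1(w=4) 0-2(w=1) 1-4(w=4) 2-3(w=6)

step 1: add edge 0-2 (w=1); MST = {0-2(w=1)}
step 2: add edge 0-1 (w=4); MST = {0-1(w=4) 0-2(w=1)}
step 3: add edge 1-4 (w=4); MST = {0-1(w=4) 0-2(w=1) 1-4(w=4)}
step 4: add edge 2-3 (w=6); MST = {0-1(w=4) 0-2(w=1) 1-4(w=4) 2-3(w=6)}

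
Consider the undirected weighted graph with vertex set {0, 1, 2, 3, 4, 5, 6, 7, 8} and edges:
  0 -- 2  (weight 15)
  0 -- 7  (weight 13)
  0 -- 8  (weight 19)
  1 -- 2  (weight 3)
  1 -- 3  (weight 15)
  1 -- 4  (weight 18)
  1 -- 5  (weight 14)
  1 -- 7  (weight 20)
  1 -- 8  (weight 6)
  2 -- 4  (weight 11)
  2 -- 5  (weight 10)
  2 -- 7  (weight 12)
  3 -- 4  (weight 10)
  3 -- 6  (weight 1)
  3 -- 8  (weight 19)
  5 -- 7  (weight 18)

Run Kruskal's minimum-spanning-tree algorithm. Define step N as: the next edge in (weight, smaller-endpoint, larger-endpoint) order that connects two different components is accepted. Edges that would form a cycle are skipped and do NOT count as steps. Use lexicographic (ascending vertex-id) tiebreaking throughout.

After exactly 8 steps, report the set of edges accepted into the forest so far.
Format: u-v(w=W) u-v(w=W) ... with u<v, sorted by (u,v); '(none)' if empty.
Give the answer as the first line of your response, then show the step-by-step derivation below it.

0-7(w=13) 1-2(w=3) 1-8(w=6) 2-4(w=11) 2-5(w=10) 2-7(w=12) 3-4(w=10) 3-6(w=1)

step 1: add edge 3-6 (w=1); MST = {3-6(w=1)}
step 2: add edge 1-2 (w=3); MST = {1-2(w=3) 3-6(w=1)}
step 3: add edge 1-8 (w=6); MST = {1-2(w=3) 1-8(w=6) 3-6(w=1)}
step 4: add edge 2-5 (w=10); MST = {1-2(w=3) 1-8(w=6) 2-5(w=10) 3-6(w=1)}
step 5: add edge 3-4 (w=10); MST = {1-2(w=3) 1-8(w=6) 2-5(w=10) 3-4(w=10) 3-6(w=1)}
step 6: add edge 2-4 (w=11); MST = {1-2(w=3) 1-8(w=6) 2-4(w=11) 2-5(w=10) 3-4(w=10) 3-6(w=1)}
step 7: add edge 2-7 (w=12); MST = {1-2(w=3) 1-8(w=6) 2-4(w=11) 2-5(w=10) 2-7(w=12) 3-4(w=10) 3-6(w=1)}
step 8: add edge 0-7 (w=13); MST = {0-7(w=13) 1-2(w=3) 1-8(w=6) 2-4(w=11) 2-5(w=10) 2-7(w=12) 3-4(w=10) 3-6(w=1)}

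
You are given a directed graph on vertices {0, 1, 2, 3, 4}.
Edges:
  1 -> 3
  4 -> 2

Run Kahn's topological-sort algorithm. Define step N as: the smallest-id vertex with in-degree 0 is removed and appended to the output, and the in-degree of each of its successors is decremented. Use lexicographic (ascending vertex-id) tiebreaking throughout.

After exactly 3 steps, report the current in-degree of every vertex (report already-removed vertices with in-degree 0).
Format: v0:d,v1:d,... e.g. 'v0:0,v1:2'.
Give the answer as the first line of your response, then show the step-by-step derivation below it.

v0:0,v1:0,v2:1,v3:0,v4:0

step 1: output 0; order=[0]; indeg=(0,0,1,1,0)
step 2: output 1; order=[0,1]; indeg=(0,0,1,0,0)
step 3: output 3; order=[0,1,3]; indeg=(0,0,1,0,0)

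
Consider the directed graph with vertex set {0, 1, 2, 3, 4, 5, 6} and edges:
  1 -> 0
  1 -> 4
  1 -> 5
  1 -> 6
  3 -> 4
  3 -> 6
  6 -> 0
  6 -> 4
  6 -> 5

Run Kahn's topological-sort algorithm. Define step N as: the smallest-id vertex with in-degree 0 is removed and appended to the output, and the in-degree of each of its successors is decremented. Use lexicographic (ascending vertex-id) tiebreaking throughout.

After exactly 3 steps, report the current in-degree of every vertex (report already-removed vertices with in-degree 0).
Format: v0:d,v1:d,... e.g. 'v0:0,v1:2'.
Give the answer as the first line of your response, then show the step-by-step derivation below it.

v0:1,v1:0,v2:0,v3:0,v4:1,v5:1,v6:0

step 1: output 1; order=[1]; indeg=(1,0,0,0,2,1,1)
step 2: output 2; order=[1,2]; indeg=(1,0,0,0,2,1,1)
step 3: output 3; order=[1,2,3]; indeg=(1,0,0,0,1,1,0)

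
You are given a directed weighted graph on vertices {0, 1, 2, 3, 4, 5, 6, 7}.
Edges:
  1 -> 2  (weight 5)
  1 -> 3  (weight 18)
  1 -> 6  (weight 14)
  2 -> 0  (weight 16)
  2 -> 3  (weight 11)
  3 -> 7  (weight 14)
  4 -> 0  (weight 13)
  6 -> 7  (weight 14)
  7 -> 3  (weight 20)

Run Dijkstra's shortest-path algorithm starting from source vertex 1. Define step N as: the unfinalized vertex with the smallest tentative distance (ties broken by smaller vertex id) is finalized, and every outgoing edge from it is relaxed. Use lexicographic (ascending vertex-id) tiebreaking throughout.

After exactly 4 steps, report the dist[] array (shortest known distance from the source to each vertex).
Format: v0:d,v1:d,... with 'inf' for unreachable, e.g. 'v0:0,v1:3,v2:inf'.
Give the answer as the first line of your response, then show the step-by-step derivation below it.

v0:21,v1:0,v2:5,v3:16,v4:inf,v5:inf,v6:14,v7:28

step 1: dist = v0:inf,v1:0,v2:5,v3:18,v4:inf,v5:inf,v6:14,v7:inf
step 2: dist = v0:21,v1:0,v2:5,v3:16,v4:inf,v5:inf,v6:14,v7:inf
step 3: dist = v0:21,v1:0,v2:5,v3:16,v4:inf,v5:inf,v6:14,v7:28
step 4: dist = v0:21,v1:0,v2:5,v3:16,v4:inf,v5:inf,v6:14,v7:28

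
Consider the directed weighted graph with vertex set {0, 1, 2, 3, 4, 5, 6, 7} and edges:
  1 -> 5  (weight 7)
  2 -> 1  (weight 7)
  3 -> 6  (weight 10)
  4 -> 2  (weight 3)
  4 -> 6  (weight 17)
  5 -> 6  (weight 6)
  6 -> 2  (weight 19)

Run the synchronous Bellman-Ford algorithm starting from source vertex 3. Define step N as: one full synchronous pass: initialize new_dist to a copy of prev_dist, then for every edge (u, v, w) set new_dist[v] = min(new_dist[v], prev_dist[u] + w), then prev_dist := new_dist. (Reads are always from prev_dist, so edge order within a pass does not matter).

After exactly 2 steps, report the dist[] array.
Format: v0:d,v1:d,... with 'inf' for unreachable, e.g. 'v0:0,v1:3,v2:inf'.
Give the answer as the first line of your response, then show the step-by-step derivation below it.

v0:inf,v1:inf,v2:29,v3:0,v4:inf,v5:inf,v6:10,v7:inf

step 1: dist = v0:inf,v1:inf,v2:inf,v3:0,v4:inf,v5:inf,v6:10,v7:inf
step 2: dist = v0:inf,v1:inf,v2:29,v3:0,v4:inf,v5:inf,v6:10,v7:inf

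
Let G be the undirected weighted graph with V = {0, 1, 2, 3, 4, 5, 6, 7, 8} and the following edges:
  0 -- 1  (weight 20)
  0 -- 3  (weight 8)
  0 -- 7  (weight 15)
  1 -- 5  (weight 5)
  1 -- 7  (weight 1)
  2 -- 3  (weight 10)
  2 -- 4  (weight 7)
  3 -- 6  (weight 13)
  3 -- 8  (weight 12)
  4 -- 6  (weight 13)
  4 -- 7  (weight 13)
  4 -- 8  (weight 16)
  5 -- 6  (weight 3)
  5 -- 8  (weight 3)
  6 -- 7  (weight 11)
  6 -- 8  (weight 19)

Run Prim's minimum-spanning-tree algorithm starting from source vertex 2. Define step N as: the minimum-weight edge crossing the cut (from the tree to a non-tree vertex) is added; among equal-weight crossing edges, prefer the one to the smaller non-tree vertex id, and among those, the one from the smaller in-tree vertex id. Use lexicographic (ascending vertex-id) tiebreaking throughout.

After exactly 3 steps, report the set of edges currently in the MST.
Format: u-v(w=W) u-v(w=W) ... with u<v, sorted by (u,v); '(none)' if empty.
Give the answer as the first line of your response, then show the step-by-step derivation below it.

0-3(w=8) 2-3(w=10) 2-4(w=7)

step 1: add edge 2-4 (w=7); MST = {2-4(w=7)}
step 2: add edge 2-3 (w=10); MST = {2-3(w=10) 2-4(w=7)}
step 3: add edge 0-3 (w=8); MST = {0-3(w=8) 2-3(w=10) 2-4(w=7)}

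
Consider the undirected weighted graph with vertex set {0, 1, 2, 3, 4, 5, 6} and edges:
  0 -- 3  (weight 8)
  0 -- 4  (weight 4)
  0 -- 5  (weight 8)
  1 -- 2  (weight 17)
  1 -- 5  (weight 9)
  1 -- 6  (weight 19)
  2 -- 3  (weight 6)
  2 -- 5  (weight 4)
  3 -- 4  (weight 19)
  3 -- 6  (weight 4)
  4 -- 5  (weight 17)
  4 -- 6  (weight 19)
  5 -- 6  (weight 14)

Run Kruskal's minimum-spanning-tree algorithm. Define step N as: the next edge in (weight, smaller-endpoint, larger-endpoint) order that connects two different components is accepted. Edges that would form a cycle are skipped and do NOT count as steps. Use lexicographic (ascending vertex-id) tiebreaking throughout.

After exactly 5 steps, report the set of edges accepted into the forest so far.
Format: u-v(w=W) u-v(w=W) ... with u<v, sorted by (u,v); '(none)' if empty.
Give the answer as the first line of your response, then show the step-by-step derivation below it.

0-3(w=8) 0-4(w=4) 2-3(w=6) 2-5(w=4) 3-6(w=4)

step 1: add edge 0-4 (w=4); MST = {0-4(w=4)}
step 2: add edge 2-5 (w=4); MST = {0-4(w=4) 2-5(w=4)}
step 3: add edge 3-6 (w=4); MST = {0-4(w=4) 2-5(w=4) 3-6(w=4)}
step 4: add edge 2-3 (w=6); MST = {0-4(w=4) 2-3(w=6) 2-5(w=4) 3-6(w=4)}
step 5: add edge 0-3 (w=8); MST = {0-3(w=8) 0-4(w=4) 2-3(w=6) 2-5(w=4) 3-6(w=4)}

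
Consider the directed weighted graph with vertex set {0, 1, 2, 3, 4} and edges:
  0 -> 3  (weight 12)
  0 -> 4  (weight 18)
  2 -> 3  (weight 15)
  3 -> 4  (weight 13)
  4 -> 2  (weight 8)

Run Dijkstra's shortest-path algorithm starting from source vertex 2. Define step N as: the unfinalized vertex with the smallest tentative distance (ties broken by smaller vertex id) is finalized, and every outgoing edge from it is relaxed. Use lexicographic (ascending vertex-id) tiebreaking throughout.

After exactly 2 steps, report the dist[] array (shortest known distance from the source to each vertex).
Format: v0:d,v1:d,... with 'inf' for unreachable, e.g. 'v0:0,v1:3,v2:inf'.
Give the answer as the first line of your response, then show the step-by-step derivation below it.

v0:inf,v1:inf,v2:0,v3:15,v4:28

step 1: dist = v0:inf,v1:inf,v2:0,v3:15,v4:inf
step 2: dist = v0:inf,v1:inf,v2:0,v3:15,v4:28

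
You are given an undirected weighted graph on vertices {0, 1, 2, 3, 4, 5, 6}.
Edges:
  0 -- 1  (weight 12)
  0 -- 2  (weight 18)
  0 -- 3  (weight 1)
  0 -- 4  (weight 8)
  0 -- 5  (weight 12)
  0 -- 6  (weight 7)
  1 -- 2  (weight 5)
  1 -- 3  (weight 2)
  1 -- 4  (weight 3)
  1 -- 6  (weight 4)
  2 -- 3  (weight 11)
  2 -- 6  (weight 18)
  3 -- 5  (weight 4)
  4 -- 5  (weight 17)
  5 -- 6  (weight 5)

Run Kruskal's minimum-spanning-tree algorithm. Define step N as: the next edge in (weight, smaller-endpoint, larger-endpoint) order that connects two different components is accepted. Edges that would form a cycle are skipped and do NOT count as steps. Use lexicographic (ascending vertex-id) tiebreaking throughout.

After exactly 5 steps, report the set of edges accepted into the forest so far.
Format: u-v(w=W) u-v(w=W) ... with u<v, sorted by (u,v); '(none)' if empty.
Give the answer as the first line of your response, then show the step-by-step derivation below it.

0-3(w=1) 1-3(w=2) 1-4(w=3) 1-6(w=4) 3-5(w=4)

step 1: add edge 0-3 (w=1); MST = {0-3(w=1)}
step 2: add edge 1-3 (w=2); MST = {0-3(w=1) 1-3(w=2)}
step 3: add edge 1-4 (w=3); MST = {0-3(w=1) 1-3(w=2) 1-4(w=3)}
step 4: add edge 1-6 (w=4); MST = {0-3(w=1) 1-3(w=2) 1-4(w=3) 1-6(w=4)}
step 5: add edge 3-5 (w=4); MST = {0-3(w=1) 1-3(w=2) 1-4(w=3) 1-6(w=4) 3-5(w=4)}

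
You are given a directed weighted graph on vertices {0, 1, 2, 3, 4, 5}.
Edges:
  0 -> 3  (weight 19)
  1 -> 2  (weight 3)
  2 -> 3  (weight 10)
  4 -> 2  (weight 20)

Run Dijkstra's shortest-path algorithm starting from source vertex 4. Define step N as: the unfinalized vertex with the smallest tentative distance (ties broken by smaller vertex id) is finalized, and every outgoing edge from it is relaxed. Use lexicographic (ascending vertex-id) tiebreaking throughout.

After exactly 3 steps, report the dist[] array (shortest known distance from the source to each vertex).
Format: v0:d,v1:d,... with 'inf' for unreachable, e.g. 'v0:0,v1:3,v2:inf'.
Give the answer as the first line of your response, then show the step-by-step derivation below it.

v0:inf,v1:inf,v2:20,v3:30,v4:0,v5:inf

step 1: dist = v0:inf,v1:inf,v2:20,v3:inf,v4:0,v5:inf
step 2: dist = v0:inf,v1:inf,v2:20,v3:30,v4:0,v5:inf
step 3: dist = v0:inf,v1:inf,v2:20,v3:30,v4:0,v5:inf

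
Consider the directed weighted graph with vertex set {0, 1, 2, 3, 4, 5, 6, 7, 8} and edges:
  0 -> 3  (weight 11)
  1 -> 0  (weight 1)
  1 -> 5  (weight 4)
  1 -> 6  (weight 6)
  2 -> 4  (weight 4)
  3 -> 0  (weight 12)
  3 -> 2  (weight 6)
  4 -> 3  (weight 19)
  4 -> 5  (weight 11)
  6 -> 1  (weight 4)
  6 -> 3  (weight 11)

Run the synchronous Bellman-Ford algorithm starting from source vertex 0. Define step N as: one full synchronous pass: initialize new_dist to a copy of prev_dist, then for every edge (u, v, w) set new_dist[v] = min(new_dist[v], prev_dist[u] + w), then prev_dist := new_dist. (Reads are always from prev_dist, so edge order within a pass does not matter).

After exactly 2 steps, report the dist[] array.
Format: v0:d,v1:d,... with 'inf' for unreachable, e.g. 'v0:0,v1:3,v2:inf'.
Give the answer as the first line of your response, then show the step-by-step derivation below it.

v0:0,v1:inf,v2:17,v3:11,v4:inf,v5:inf,v6:inf,v7:inf,v8:inf

step 1: dist = v0:0,v1:inf,v2:inf,v3:11,v4:inf,v5:inf,v6:inf,v7:inf,v8:inf
step 2: dist = v0:0,v1:inf,v2:17,v3:11,v4:inf,v5:inf,v6:inf,v7:inf,v8:inf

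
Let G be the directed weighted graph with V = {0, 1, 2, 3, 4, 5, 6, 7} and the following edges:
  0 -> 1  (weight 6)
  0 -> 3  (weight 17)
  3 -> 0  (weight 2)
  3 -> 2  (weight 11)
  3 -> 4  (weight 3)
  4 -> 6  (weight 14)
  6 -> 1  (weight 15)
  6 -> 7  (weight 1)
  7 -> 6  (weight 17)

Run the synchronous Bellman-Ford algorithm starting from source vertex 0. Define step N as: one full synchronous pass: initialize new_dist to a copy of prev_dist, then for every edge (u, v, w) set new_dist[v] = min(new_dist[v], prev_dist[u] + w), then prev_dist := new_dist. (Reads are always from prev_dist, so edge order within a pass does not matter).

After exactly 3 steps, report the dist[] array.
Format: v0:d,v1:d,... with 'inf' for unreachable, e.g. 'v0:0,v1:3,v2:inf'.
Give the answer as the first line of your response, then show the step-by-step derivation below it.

v0:0,v1:6,v2:28,v3:17,v4:20,v5:inf,v6:34,v7:inf

step 1: dist = v0:0,v1:6,v2:inf,v3:17,v4:inf,v5:inf,v6:inf,v7:inf
step 2: dist = v0:0,v1:6,v2:28,v3:17,v4:20,v5:inf,v6:inf,v7:inf
step 3: dist = v0:0,v1:6,v2:28,v3:17,v4:20,v5:inf,v6:34,v7:inf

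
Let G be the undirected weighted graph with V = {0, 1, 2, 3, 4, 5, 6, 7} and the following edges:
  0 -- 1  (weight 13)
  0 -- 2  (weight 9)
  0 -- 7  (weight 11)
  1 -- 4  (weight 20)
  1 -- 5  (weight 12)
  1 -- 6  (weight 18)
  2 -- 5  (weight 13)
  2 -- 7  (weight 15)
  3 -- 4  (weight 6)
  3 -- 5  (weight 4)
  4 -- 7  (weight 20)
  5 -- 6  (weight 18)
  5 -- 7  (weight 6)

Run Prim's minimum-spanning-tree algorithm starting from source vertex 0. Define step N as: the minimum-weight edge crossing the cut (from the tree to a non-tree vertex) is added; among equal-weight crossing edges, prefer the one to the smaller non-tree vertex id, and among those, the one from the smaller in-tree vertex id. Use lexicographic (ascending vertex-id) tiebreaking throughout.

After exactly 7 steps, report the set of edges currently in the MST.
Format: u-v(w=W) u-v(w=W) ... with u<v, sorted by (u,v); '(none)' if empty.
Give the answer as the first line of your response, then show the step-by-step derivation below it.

0-2(w=9) 0-7(w=11) 1-5(w=12) 1-6(w=18) 3-4(w=6) 3-5(w=4) 5-7(w=6)

step 1: add edge 0-2 (w=9); MST = {0-2(w=9)}
step 2: add edge 0-7 (w=11); MST = {0-2(w=9) 0-7(w=11)}
step 3: add edge 5-7 (w=6); MST = {0-2(w=9) 0-7(w=11) 5-7(w=6)}
step 4: add edge 3-5 (w=4); MST = {0-2(w=9) 0-7(w=11) 3-5(w=4) 5-7(w=6)}
step 5: add edge 3-4 (w=6); MST = {0-2(w=9) 0-7(w=11) 3-4(w=6) 3-5(w=4) 5-7(w=6)}
step 6: add edge 1-5 (w=12); MST = {0-2(w=9) 0-7(w=11) 1-5(w=12) 3-4(w=6) 3-5(w=4) 5-7(w=6)}
step 7: add edge 1-6 (w=18); MST = {0-2(w=9) 0-7(w=11) 1-5(w=12) 1-6(w=18) 3-4(w=6) 3-5(w=4) 5-7(w=6)}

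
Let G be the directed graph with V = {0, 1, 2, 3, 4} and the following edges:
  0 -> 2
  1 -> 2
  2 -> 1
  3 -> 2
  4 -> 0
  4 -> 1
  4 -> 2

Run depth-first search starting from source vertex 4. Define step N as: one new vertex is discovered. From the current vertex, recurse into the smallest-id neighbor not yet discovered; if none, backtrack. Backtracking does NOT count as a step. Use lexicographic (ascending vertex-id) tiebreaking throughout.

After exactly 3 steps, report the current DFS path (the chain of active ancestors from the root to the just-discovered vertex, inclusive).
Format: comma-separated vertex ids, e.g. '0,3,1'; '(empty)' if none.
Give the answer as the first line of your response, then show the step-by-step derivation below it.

4,0,2

step 1: discover 4; path=4; order=4
step 2: discover 0; path=4>0; order=4,0
step 3: discover 2; path=4>0>2; order=4,0,2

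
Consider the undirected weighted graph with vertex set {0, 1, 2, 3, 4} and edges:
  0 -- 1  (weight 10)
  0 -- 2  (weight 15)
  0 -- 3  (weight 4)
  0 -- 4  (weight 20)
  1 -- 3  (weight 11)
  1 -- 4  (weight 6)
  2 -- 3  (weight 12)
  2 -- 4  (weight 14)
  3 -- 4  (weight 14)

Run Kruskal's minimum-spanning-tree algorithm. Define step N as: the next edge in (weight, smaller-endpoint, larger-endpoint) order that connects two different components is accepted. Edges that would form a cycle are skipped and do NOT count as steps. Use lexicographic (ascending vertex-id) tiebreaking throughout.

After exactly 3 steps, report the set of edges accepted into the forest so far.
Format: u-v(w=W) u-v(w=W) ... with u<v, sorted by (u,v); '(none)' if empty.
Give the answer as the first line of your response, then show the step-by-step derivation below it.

0-1(w=10) 0-3(w=4) 1-4(w=6)

step 1: add edge 0-3 (w=4); MST = {0-3(w=4)}
step 2: add edge 1-4 (w=6); MST = {0-3(w=4) 1-4(w=6)}
step 3: add edge 0-1 (w=10); MST = {0-1(w=10) 0-3(w=4) 1-4(w=6)}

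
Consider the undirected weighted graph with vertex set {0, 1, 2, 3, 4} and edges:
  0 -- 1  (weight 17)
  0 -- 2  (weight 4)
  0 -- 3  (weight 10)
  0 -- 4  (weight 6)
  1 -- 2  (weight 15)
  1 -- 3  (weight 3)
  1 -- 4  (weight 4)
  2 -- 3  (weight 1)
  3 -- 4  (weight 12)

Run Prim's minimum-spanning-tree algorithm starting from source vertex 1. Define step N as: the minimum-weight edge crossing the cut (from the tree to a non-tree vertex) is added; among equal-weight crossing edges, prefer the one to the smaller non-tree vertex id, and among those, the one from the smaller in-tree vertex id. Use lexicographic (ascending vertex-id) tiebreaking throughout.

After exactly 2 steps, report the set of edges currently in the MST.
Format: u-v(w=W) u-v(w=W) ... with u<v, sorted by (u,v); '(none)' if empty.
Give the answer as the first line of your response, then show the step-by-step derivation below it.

1-3(w=3) 2-3(w=1)

step 1: add edge 1-3 (w=3); MST = {1-3(w=3)}
step 2: add edge 2-3 (w=1); MST = {1-3(w=3) 2-3(w=1)}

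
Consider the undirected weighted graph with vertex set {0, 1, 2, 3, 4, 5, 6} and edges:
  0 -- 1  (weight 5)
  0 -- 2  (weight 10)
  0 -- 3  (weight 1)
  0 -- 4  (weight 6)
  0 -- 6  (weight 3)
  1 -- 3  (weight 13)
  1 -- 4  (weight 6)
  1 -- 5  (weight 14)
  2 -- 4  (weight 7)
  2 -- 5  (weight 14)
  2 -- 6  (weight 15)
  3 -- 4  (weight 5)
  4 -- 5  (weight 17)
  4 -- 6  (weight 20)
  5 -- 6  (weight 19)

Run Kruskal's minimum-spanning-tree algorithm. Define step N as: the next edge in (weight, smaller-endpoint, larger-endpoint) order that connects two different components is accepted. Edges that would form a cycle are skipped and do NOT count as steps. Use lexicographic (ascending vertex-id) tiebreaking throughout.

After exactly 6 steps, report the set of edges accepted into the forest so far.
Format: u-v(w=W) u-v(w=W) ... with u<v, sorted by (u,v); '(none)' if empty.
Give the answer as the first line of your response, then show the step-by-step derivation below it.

0-1(w=5) 0-3(w=1) 0-6(w=3) 1-5(w=14) 2-4(w=7) 3-4(w=5)

step 1: add edge 0-3 (w=1); MST = {0-3(w=1)}
step 2: add edge 0-6 (w=3); MST = {0-3(w=1) 0-6(w=3)}
step 3: add edge 0-1 (w=5); MST = {0-1(w=5) 0-3(w=1) 0-6(w=3)}
step 4: add edge 3-4 (w=5); MST = {0-1(w=5) 0-3(w=1) 0-6(w=3) 3-4(w=5)}
step 5: add edge 2-4 (w=7); MST = {0-1(w=5) 0-3(w=1) 0-6(w=3) 2-4(w=7) 3-4(w=5)}
step 6: add edge 1-5 (w=14); MST = {0-1(w=5) 0-3(w=1) 0-6(w=3) 1-5(w=14) 2-4(w=7) 3-4(w=5)}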